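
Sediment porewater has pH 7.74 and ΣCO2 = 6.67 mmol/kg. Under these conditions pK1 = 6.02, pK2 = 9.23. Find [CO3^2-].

[CO3²⁻] = 0.205 mmol/kg

α₂ = 1 / (1 + [H⁺]/K2 + [H⁺]²/(K1K2)) = 1 / (1 + 10^+1.49 + 10^-0.23)
   = 1 / (1 + 30.903 + 0.58884) = 1/32.492 = 0.03078
[CO3²⁻] = α₂ × DIC = 0.03078 × 6.67 = 0.205 mmol/kg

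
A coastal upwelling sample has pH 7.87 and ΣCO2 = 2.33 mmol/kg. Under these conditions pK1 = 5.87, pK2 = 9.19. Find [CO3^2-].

α₂ = 1 / (1 + [H⁺]/K2 + [H⁺]²/(K1K2)) = 1 / (1 + 10^+1.32 + 10^-0.68)
   = 1 / (1 + 20.893 + 0.20893) = 1/22.102 = 0.04524
[CO3²⁻] = α₂ × DIC = 0.04524 × 2.33 = 0.105 mmol/kg

[CO3²⁻] = 0.105 mmol/kg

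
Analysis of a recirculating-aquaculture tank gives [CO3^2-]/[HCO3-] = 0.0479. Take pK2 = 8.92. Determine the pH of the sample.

From K2 = [H⁺][CO3^2-]/[HCO3-]:  pH = pK2 + log₁₀([CO3^2-]/[HCO3-])
log₁₀(0.0479) = -1.320
pH = 8.92 + (-1.320) = 7.60

pH = 7.60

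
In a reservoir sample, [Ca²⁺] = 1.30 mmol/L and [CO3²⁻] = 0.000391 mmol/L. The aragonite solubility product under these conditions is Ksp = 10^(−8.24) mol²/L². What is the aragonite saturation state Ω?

Ksp = 10^(−8.24) = 5.754×10^-9
Ω = [Ca²⁺][CO3²⁻]/Ksp = (1.30×10^-3)(0.000391×10^-3) / 5.754×10^-9 = 0.0883

Ω = 0.0883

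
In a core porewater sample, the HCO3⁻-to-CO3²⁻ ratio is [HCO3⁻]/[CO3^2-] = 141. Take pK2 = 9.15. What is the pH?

pH = 7.00

From K2 = [H⁺][CO3^2-]/[HCO3⁻]:  pH = pK2 − log₁₀([HCO3⁻]/[CO3^2-])
log₁₀(141) = +2.149
pH = 9.15 − (+2.149) = 7.00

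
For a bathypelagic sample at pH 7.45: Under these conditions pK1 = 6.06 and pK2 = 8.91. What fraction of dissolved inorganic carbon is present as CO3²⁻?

α₂ = 0.0322

α₂ = 1 / (1 + [H⁺]/K2 + [H⁺]²/(K1K2)) = 1 / (1 + 10^+1.46 + 10^+0.07)
   = 1 / (1 + 28.840 + 1.1749) = 1/31.015 = 0.03224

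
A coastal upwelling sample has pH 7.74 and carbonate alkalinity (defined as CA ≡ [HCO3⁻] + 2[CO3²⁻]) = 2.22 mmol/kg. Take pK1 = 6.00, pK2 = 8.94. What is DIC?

DIC = 2.13 mmol/kg

CA = [HCO3⁻] + 2[CO3²⁻] = (α₁ + 2α₂)·DIC
At pH 7.74: [H⁺]/K1 = 10^-1.74 = 0.018197, K2/[H⁺] = 10^-1.20 = 0.063096
α₁ = 1/(1 + 0.018197 + 0.063096) = 1/1.0813 = 0.9248; α₂ = α₁·K2/[H⁺] = 0.05835
α₁ + 2α₂ = 1.0415
DIC = CA / (α₁ + 2α₂) = 2.22 / 1.0415 = 2.13 mmol/kg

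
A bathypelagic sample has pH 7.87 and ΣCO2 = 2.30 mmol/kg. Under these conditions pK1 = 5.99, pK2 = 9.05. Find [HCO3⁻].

[HCO3⁻] = 2.13 mmol/kg

α₁ = 1 / (1 + [H⁺]/K1 + K2/[H⁺]) = 1 / (1 + 10^-1.88 + 10^-1.18)
   = 1 / (1 + 0.013183 + 0.066069) = 1/1.0793 = 0.9266
[HCO3⁻] = α₁ × DIC = 0.9266 × 2.30 = 2.13 mmol/kg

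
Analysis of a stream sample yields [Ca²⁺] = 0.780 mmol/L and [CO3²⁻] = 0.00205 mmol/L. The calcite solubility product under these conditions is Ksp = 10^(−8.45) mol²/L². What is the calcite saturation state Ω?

Ksp = 10^(−8.45) = 3.548×10^-9
Ω = [Ca²⁺][CO3²⁻]/Ksp = (0.780×10^-3)(0.00205×10^-3) / 3.548×10^-9 = 0.451

Ω = 0.451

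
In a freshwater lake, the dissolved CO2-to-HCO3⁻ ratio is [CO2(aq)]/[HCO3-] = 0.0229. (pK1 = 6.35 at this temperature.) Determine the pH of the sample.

From K1 = [H⁺][HCO3-]/[CO2(aq)]:  pH = pK1 − log₁₀([CO2(aq)]/[HCO3-])
log₁₀(0.0229) = -1.640
pH = 6.35 − (-1.640) = 7.99

pH = 7.99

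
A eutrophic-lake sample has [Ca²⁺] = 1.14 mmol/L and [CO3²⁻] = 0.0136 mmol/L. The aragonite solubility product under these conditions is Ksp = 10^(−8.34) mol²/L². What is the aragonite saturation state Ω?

Ω = 3.39

Ksp = 10^(−8.34) = 4.571×10^-9
Ω = [Ca²⁺][CO3²⁻]/Ksp = (1.14×10^-3)(0.0136×10^-3) / 4.571×10^-9 = 3.39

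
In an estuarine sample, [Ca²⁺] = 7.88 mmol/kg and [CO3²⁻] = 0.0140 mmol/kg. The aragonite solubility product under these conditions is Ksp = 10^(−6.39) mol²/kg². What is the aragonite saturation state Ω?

Ksp = 10^(−6.39) = 4.074×10^-7
Ω = [Ca²⁺][CO3²⁻]/Ksp = (7.88×10^-3)(0.0140×10^-3) / 4.074×10^-7 = 0.271

Ω = 0.271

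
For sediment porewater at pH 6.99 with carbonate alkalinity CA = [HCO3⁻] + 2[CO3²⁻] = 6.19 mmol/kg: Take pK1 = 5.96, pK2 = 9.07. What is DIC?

CA = [HCO3⁻] + 2[CO3²⁻] = (α₁ + 2α₂)·DIC
At pH 6.99: [H⁺]/K1 = 10^-1.03 = 0.093325, K2/[H⁺] = 10^-2.08 = 0.0083176
α₁ = 1/(1 + 0.093325 + 0.0083176) = 1/1.1016 = 0.9077; α₂ = α₁·K2/[H⁺] = 0.007550
α₁ + 2α₂ = 0.9228
DIC = CA / (α₁ + 2α₂) = 6.19 / 0.9228 = 6.71 mmol/kg

DIC = 6.71 mmol/kg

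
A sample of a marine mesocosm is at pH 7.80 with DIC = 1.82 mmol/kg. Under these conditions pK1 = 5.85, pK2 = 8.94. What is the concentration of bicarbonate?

[HCO3⁻] = 1.68 mmol/kg

α₁ = 1 / (1 + [H⁺]/K1 + K2/[H⁺]) = 1 / (1 + 10^-1.95 + 10^-1.14)
   = 1 / (1 + 0.011220 + 0.072444) = 1/1.0837 = 0.9228
[HCO3⁻] = α₁ × DIC = 0.9228 × 1.82 = 1.68 mmol/kg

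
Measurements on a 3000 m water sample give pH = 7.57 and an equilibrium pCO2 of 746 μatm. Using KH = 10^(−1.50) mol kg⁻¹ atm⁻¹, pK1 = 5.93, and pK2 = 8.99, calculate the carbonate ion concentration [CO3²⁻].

[CO3²⁻] = 0.0392 mmol/kg

[CO2*] = KH · pCO2 = 10^(−1.50) × 746×10^-6 = 2.359×10^-5 mol/kg
α₀ = 1/(1 + K1/[H⁺] + K1K2/[H⁺]²) = 1/(1 + 10^+1.64 + 10^+0.22) = 0.02159
DIC = [CO2*]/α₀ = 2.359×10^-5 / 0.02159 = 1.093 mmol/kg
[CO3²⁻] = α₂·DIC; α₂ = 0.03584, so [CO3²⁻] = 0.03584 × 1.093 = 0.0392 mmol/kg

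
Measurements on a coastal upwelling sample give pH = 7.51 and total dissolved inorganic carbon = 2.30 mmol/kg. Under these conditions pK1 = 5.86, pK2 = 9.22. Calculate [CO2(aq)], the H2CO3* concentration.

α₀ = 1 / (1 + K1/[H⁺] + K1K2/[H⁺]²) = 1 / (1 + 10^+1.65 + 10^-0.06)
   = 1 / (1 + 44.668 + 0.87096) = 1/46.539 = 0.02149
[CO2*] = α₀ × DIC = 0.02149 × 2.30 = 0.0494 mmol/kg

[CO2*] = 0.0494 mmol/kg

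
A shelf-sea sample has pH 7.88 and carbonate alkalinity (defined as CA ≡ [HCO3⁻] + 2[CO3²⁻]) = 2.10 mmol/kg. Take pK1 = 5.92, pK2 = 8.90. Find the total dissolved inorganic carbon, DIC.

CA = [HCO3⁻] + 2[CO3²⁻] = (α₁ + 2α₂)·DIC
At pH 7.88: [H⁺]/K1 = 10^-1.96 = 0.010965, K2/[H⁺] = 10^-1.02 = 0.095499
α₁ = 1/(1 + 0.010965 + 0.095499) = 1/1.1065 = 0.9038; α₂ = α₁·K2/[H⁺] = 0.08631
α₁ + 2α₂ = 1.0764
DIC = CA / (α₁ + 2α₂) = 2.10 / 1.0764 = 1.95 mmol/kg

DIC = 1.95 mmol/kg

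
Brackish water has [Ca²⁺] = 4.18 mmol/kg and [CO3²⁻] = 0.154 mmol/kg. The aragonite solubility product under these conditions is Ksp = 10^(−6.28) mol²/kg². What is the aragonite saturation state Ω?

Ksp = 10^(−6.28) = 5.248×10^-7
Ω = [Ca²⁺][CO3²⁻]/Ksp = (4.18×10^-3)(0.154×10^-3) / 5.248×10^-7 = 1.23

Ω = 1.23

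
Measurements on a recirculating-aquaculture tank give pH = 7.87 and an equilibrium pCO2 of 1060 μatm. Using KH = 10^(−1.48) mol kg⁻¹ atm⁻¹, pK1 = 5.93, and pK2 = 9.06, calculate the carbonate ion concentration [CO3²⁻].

[CO2*] = KH · pCO2 = 10^(−1.48) × 1060×10^-6 = 3.510×10^-5 mol/kg
α₀ = 1/(1 + K1/[H⁺] + K1K2/[H⁺]²) = 1/(1 + 10^+1.94 + 10^+0.75) = 0.01067
DIC = [CO2*]/α₀ = 3.510×10^-5 / 0.01067 = 3.290 mmol/kg
[CO3²⁻] = α₂·DIC; α₂ = 0.06000, so [CO3²⁻] = 0.06000 × 3.290 = 0.197 mmol/kg

[CO3²⁻] = 0.197 mmol/kg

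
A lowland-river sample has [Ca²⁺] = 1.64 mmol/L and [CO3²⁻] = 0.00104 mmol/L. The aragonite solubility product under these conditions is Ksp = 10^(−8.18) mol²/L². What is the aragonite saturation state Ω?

Ksp = 10^(−8.18) = 6.607×10^-9
Ω = [Ca²⁺][CO3²⁻]/Ksp = (1.64×10^-3)(0.00104×10^-3) / 6.607×10^-9 = 0.258

Ω = 0.258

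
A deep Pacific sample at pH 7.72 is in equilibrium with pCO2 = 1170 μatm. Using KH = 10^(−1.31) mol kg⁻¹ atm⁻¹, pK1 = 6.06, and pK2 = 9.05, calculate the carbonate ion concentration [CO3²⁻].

[CO2*] = KH · pCO2 = 10^(−1.31) × 1170×10^-6 = 5.730×10^-5 mol/kg
α₀ = 1/(1 + K1/[H⁺] + K1K2/[H⁺]²) = 1/(1 + 10^+1.66 + 10^+0.33) = 0.02047
DIC = [CO2*]/α₀ = 5.730×10^-5 / 0.02047 = 2.799 mmol/kg
[CO3²⁻] = α₂·DIC; α₂ = 0.04377, so [CO3²⁻] = 0.04377 × 2.799 = 0.123 mmol/kg

[CO3²⁻] = 0.123 mmol/kg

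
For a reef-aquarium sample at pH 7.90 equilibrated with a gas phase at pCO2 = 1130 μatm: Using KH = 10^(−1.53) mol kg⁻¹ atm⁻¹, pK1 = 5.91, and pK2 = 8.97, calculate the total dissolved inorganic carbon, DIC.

[CO2*] = KH · pCO2 = 10^(−1.53) × 1130×10^-6 = 3.335×10^-5 mol/kg
α₀ = 1/(1 + K1/[H⁺] + K1K2/[H⁺]²) = 1/(1 + 10^+1.99 + 10^+0.92) = 0.009342
DIC = [CO2*]/α₀ = 3.335×10^-5 / 0.009342 = 3.57 mmol/kg

DIC = 3.57 mmol/kg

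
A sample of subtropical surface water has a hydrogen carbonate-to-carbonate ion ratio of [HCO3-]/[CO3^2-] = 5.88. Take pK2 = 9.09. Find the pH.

From K2 = [H⁺][CO3^2-]/[HCO3-]:  pH = pK2 − log₁₀([HCO3-]/[CO3^2-])
log₁₀(5.88) = +0.769
pH = 9.09 − (+0.769) = 8.32

pH = 8.32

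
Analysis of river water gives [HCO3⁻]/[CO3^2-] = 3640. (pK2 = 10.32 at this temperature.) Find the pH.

pH = 6.76

From K2 = [H⁺][CO3^2-]/[HCO3⁻]:  pH = pK2 − log₁₀([HCO3⁻]/[CO3^2-])
log₁₀(3640) = +3.561
pH = 10.32 − (+3.561) = 6.76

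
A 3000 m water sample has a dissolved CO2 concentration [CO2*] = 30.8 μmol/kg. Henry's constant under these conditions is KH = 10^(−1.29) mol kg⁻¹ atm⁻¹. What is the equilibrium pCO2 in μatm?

KH = 10^(−1.29) = 5.129×10^-2 mol kg⁻¹ atm⁻¹
pCO2 = [CO2*]/KH = 30.8×10^-6 / 5.129×10^-2 = 6.01×10^-4 atm = 601 μatm

pCO2 = 601 μatm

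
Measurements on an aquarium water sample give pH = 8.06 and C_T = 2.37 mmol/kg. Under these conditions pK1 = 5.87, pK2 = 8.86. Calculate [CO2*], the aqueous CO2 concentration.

[CO2*] = 13.1 μmol/kg

α₀ = 1 / (1 + K1/[H⁺] + K1K2/[H⁺]²) = 1 / (1 + 10^+2.19 + 10^+1.39)
   = 1 / (1 + 154.88 + 24.547) = 1/180.43 = 0.005542
[CO2*] = α₀ × DIC = 0.005542 × 2.37 = 0.0131 mmol/kg = 13.1 μmol/kg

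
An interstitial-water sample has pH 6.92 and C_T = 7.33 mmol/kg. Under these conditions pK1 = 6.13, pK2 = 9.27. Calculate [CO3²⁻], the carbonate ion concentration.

[CO3²⁻] = 0.0281 mmol/kg

α₂ = 1 / (1 + [H⁺]/K2 + [H⁺]²/(K1K2)) = 1 / (1 + 10^+2.35 + 10^+1.56)
   = 1 / (1 + 223.87 + 36.308) = 1/261.18 = 0.003829
[CO3²⁻] = α₂ × DIC = 0.003829 × 7.33 = 0.0281 mmol/kg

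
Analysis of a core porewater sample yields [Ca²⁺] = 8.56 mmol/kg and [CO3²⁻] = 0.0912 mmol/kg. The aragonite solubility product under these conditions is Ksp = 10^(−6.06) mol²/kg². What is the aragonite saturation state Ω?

Ksp = 10^(−6.06) = 8.710×10^-7
Ω = [Ca²⁺][CO3²⁻]/Ksp = (8.56×10^-3)(0.0912×10^-3) / 8.710×10^-7 = 0.896

Ω = 0.896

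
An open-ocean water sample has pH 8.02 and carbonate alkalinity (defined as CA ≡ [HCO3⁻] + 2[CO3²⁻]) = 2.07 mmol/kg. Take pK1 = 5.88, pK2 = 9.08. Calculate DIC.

DIC = 1.93 mmol/kg

CA = [HCO3⁻] + 2[CO3²⁻] = (α₁ + 2α₂)·DIC
At pH 8.02: [H⁺]/K1 = 10^-2.14 = 0.0072444, K2/[H⁺] = 10^-1.06 = 0.087096
α₁ = 1/(1 + 0.0072444 + 0.087096) = 1/1.0943 = 0.9138; α₂ = α₁·K2/[H⁺] = 0.07959
α₁ + 2α₂ = 1.0730
DIC = CA / (α₁ + 2α₂) = 2.07 / 1.0730 = 1.93 mmol/kg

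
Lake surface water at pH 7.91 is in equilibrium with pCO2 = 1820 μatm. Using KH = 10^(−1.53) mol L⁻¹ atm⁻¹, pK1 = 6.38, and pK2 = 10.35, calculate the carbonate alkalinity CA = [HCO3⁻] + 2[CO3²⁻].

CA = 1.83 mmol/L

[CO2*] = KH · pCO2 = 10^(−1.53) × 1820×10^-6 = 5.371×10^-5 mol/L
α₀ = 1/(1 + K1/[H⁺] + K1K2/[H⁺]²) = 1/(1 + 10^+1.53 + 10^-0.91) = 0.02857
DIC = [CO2*]/α₀ = 5.371×10^-5 / 0.02857 = 1.880 mmol/L
CA = (α₁ + 2α₂)·DIC = (0.9679 + 2×0.003514) × 1.880 = 1.83 mmol/L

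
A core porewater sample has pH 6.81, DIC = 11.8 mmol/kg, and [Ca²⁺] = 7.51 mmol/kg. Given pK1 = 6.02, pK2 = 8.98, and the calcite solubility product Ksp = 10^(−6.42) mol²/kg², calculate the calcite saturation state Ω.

α₂ = 1 / (1 + [H⁺]/K2 + [H⁺]²/(K1K2)) = 1 / (1 + 10^+2.17 + 10^+1.38)
   = 1 / (1 + 147.91 + 23.988) = 1/172.90 = 0.005784
[CO3²⁻] = α₂ × DIC = 0.005784 × 11.8 = 0.06825 mmol/kg
Ksp = 10^(−6.42) = 3.802×10^-7
Ω = [Ca²⁺][CO3²⁻]/Ksp = (7.51×10^-3)(6.825×10^-5) / 3.802×10^-7 = 1.35

Ω = 1.35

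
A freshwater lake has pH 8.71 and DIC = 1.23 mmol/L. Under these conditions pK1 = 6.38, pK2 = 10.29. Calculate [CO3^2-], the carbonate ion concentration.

α₂ = 1 / (1 + [H⁺]/K2 + [H⁺]²/(K1K2)) = 1 / (1 + 10^+1.58 + 10^-0.75)
   = 1 / (1 + 38.019 + 0.17783) = 1/39.197 = 0.02551
[CO3²⁻] = α₂ × DIC = 0.02551 × 1.23 = 0.0314 mmol/L

[CO3²⁻] = 0.0314 mmol/L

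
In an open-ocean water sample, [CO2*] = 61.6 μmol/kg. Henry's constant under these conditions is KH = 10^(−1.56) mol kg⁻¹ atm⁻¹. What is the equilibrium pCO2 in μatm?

KH = 10^(−1.56) = 2.754×10^-2 mol kg⁻¹ atm⁻¹
pCO2 = [CO2*]/KH = 61.6×10^-6 / 2.754×10^-2 = 2.24×10^-3 atm = 2240 μatm

pCO2 = 2240 μatm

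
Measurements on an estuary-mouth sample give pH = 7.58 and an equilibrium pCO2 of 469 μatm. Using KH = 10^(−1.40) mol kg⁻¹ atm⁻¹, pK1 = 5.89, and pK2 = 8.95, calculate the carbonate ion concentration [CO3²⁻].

[CO2*] = KH · pCO2 = 10^(−1.40) × 469×10^-6 = 1.867×10^-5 mol/kg
α₀ = 1/(1 + K1/[H⁺] + K1K2/[H⁺]²) = 1/(1 + 10^+1.69 + 10^+0.32) = 0.01921
DIC = [CO2*]/α₀ = 1.867×10^-5 / 0.01921 = 0.9722 mmol/kg
[CO3²⁻] = α₂·DIC; α₂ = 0.04013, so [CO3²⁻] = 0.04013 × 0.9722 = 0.0390 mmol/kg

[CO3²⁻] = 0.0390 mmol/kg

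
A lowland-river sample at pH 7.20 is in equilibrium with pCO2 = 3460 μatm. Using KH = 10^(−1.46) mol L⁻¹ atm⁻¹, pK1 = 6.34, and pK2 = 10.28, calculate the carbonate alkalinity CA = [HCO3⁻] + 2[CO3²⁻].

CA = 0.871 mmol/L

[CO2*] = KH · pCO2 = 10^(−1.46) × 3460×10^-6 = 1.200×10^-4 mol/L
α₀ = 1/(1 + K1/[H⁺] + K1K2/[H⁺]²) = 1/(1 + 10^+0.86 + 10^-2.22) = 0.1212
DIC = [CO2*]/α₀ = 1.200×10^-4 / 0.1212 = 0.9898 mmol/L
CA = (α₁ + 2α₂)·DIC = (0.8781 + 2×0.0007303) × 0.9898 = 0.871 mmol/L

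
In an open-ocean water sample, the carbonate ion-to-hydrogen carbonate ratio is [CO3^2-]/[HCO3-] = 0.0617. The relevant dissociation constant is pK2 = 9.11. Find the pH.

From K2 = [H⁺][CO3^2-]/[HCO3-]:  pH = pK2 + log₁₀([CO3^2-]/[HCO3-])
log₁₀(0.0617) = -1.210
pH = 9.11 + (-1.210) = 7.90

pH = 7.90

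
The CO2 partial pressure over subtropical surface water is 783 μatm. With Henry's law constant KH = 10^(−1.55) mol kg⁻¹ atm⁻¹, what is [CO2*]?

[CO2*] = 22.1 μmol/kg

KH = 10^(−1.55) = 2.818×10^-2 mol kg⁻¹ atm⁻¹
[CO2*] = KH · pCO2 = 2.818×10^-2 × 783×10^-6 atm = 2.21×10^-5 mol/kg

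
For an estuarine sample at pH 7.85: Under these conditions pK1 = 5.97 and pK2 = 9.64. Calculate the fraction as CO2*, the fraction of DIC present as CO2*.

α₀ = 0.0128

α₀ = 1 / (1 + K1/[H⁺] + K1K2/[H⁺]²) = 1 / (1 + 10^+1.88 + 10^+0.09)
   = 1 / (1 + 75.858 + 1.2303) = 1/78.088 = 0.01281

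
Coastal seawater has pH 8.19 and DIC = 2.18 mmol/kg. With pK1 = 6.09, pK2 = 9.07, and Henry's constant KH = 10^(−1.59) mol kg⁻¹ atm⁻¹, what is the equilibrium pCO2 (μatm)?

pCO2 = 591 μatm

α₀ = 1 / (1 + K1/[H⁺] + K1K2/[H⁺]²) = 1 / (1 + 10^+2.10 + 10^+1.22)
   = 1 / (1 + 125.89 + 16.596) = 1/143.49 = 0.006969
[CO2*] = α₀ × DIC = 0.006969 × 2.18 = 0.01519 mmol/kg = 15.19 μmol/kg
pCO2 = [CO2*]/KH = 1.519×10^-5 / 2.570×10^-2 = 591 μatm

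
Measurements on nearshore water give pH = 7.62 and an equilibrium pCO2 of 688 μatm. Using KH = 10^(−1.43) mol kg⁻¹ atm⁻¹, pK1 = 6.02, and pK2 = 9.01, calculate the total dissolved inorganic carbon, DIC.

[CO2*] = KH · pCO2 = 10^(−1.43) × 688×10^-6 = 2.556×10^-5 mol/kg
α₀ = 1/(1 + K1/[H⁺] + K1K2/[H⁺]²) = 1/(1 + 10^+1.60 + 10^+0.21) = 0.02357
DIC = [CO2*]/α₀ = 2.556×10^-5 / 0.02357 = 1.08 mmol/kg

DIC = 1.08 mmol/kg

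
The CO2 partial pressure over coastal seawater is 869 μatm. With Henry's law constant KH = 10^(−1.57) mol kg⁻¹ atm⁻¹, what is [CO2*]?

KH = 10^(−1.57) = 2.692×10^-2 mol kg⁻¹ atm⁻¹
[CO2*] = KH · pCO2 = 2.692×10^-2 × 869×10^-6 atm = 2.34×10^-5 mol/kg

[CO2*] = 23.4 μmol/kg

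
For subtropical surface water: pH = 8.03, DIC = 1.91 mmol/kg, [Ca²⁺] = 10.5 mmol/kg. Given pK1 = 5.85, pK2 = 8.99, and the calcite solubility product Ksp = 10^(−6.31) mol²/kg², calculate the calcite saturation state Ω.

α₂ = 1 / (1 + [H⁺]/K2 + [H⁺]²/(K1K2)) = 1 / (1 + 10^+0.96 + 10^-1.22)
   = 1 / (1 + 9.1201 + 0.060256) = 1/10.180 = 0.09823
[CO3²⁻] = α₂ × DIC = 0.09823 × 1.91 = 0.1876 mmol/kg
Ksp = 10^(−6.31) = 4.898×10^-7
Ω = [Ca²⁺][CO3²⁻]/Ksp = (10.5×10^-3)(1.876×10^-4) / 4.898×10^-7 = 4.02

Ω = 4.02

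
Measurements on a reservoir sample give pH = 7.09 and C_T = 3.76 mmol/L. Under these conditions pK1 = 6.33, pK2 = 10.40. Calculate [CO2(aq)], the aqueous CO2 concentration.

α₀ = 1 / (1 + K1/[H⁺] + K1K2/[H⁺]²) = 1 / (1 + 10^+0.76 + 10^-2.55)
   = 1 / (1 + 5.7544 + 0.0028184) = 1/6.7572 = 0.1480
[CO2*] = α₀ × DIC = 0.1480 × 3.76 = 0.556 mmol/L

[CO2*] = 0.556 mmol/L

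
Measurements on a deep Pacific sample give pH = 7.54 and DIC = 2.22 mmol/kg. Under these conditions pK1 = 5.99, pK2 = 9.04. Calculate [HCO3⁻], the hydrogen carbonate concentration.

[HCO3⁻] = 2.09 mmol/kg

α₁ = 1 / (1 + [H⁺]/K1 + K2/[H⁺]) = 1 / (1 + 10^-1.55 + 10^-1.50)
   = 1 / (1 + 0.028184 + 0.031623) = 1/1.0598 = 0.9436
[HCO3⁻] = α₁ × DIC = 0.9436 × 2.22 = 2.09 mmol/kg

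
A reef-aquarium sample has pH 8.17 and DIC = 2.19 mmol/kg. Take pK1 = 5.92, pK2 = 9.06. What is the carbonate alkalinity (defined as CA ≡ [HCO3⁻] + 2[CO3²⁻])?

CA = [HCO3⁻] + 2[CO3²⁻] = (α₁ + 2α₂)·DIC
At pH 8.17: [H⁺]/K1 = 10^-2.25 = 0.0056234, K2/[H⁺] = 10^-0.89 = 0.12882
α₁ = 1/(1 + 0.0056234 + 0.12882) = 1/1.1344 = 0.8815; α₂ = α₁·K2/[H⁺] = 0.1136
α₁ + 2α₂ = 1.1086
CA = 1.1086 × 2.19 = 2.43 mmol/kg

CA = 2.43 mmol/kg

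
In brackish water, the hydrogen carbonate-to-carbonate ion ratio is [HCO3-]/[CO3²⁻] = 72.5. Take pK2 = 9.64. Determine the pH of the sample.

pH = 7.78

From K2 = [H⁺][CO3²⁻]/[HCO3-]:  pH = pK2 − log₁₀([HCO3-]/[CO3²⁻])
log₁₀(72.5) = +1.860
pH = 9.64 − (+1.860) = 7.78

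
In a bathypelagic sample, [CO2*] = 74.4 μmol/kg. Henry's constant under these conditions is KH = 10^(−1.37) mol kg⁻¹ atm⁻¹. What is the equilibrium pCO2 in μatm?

KH = 10^(−1.37) = 4.266×10^-2 mol kg⁻¹ atm⁻¹
pCO2 = [CO2*]/KH = 74.4×10^-6 / 4.266×10^-2 = 1.74×10^-3 atm = 1740 μatm

pCO2 = 1740 μatm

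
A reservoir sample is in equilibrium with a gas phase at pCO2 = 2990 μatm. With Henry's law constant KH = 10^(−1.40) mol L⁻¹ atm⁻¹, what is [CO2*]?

KH = 10^(−1.40) = 3.981×10^-2 mol L⁻¹ atm⁻¹
[CO2*] = KH · pCO2 = 3.981×10^-2 × 2990×10^-6 atm = 1.19×10^-4 mol/L

[CO2*] = 119 μmol/L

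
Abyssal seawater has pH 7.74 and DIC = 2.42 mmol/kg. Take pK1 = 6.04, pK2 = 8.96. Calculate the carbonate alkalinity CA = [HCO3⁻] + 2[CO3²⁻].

CA = 2.51 mmol/kg

CA = [HCO3⁻] + 2[CO3²⁻] = (α₁ + 2α₂)·DIC
At pH 7.74: [H⁺]/K1 = 10^-1.70 = 0.019953, K2/[H⁺] = 10^-1.22 = 0.060256
α₁ = 1/(1 + 0.019953 + 0.060256) = 1/1.0802 = 0.9257; α₂ = α₁·K2/[H⁺] = 0.05578
α₁ + 2α₂ = 1.0373
CA = 1.0373 × 2.42 = 2.51 mmol/kg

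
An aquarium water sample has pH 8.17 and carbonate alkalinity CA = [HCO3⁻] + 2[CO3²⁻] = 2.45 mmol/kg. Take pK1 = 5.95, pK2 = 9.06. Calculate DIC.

CA = [HCO3⁻] + 2[CO3²⁻] = (α₁ + 2α₂)·DIC
At pH 8.17: [H⁺]/K1 = 10^-2.22 = 0.0060256, K2/[H⁺] = 10^-0.89 = 0.12882
α₁ = 1/(1 + 0.0060256 + 0.12882) = 1/1.1349 = 0.8812; α₂ = α₁·K2/[H⁺] = 0.1135
α₁ + 2α₂ = 1.1082
DIC = CA / (α₁ + 2α₂) = 2.45 / 1.1082 = 2.21 mmol/kg

DIC = 2.21 mmol/kg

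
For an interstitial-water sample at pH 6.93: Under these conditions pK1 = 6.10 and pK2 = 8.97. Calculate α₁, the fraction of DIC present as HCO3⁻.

α₁ = 0.864

α₁ = 1 / (1 + [H⁺]/K1 + K2/[H⁺]) = 1 / (1 + 10^-0.83 + 10^-2.04)
   = 1 / (1 + 0.14791 + 0.0091201) = 1/1.1570 = 0.8643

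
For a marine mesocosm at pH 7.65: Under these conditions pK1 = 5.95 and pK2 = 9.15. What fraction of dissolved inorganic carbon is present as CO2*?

α₀ = 0.0190

α₀ = 1 / (1 + K1/[H⁺] + K1K2/[H⁺]²) = 1 / (1 + 10^+1.70 + 10^+0.20)
   = 1 / (1 + 50.119 + 1.5849) = 1/52.704 = 0.01897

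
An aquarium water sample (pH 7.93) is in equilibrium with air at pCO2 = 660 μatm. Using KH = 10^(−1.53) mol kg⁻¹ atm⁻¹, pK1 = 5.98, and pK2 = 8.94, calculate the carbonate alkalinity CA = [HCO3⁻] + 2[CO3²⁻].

[CO2*] = KH · pCO2 = 10^(−1.53) × 660×10^-6 = 1.948×10^-5 mol/kg
α₀ = 1/(1 + K1/[H⁺] + K1K2/[H⁺]²) = 1/(1 + 10^+1.95 + 10^+0.94) = 0.01012
DIC = [CO2*]/α₀ = 1.948×10^-5 / 0.01012 = 1.925 mmol/kg
CA = (α₁ + 2α₂)·DIC = (0.9018 + 2×0.08812) × 1.925 = 2.08 mmol/kg

CA = 2.08 mmol/kg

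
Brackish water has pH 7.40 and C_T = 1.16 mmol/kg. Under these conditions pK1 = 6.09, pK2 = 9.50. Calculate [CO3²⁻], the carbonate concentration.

[CO3²⁻] = 8.72 μmol/kg

α₂ = 1 / (1 + [H⁺]/K2 + [H⁺]²/(K1K2)) = 1 / (1 + 10^+2.10 + 10^+0.79)
   = 1 / (1 + 125.89 + 6.1660) = 1/133.06 = 0.007515
[CO3²⁻] = α₂ × DIC = 0.007515 × 1.16 = 0.00872 mmol/kg = 8.72 μmol/kg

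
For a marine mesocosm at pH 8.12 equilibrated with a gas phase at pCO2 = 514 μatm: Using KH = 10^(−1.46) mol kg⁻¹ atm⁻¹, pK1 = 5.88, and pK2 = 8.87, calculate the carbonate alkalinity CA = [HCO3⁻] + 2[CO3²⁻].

[CO2*] = KH · pCO2 = 10^(−1.46) × 514×10^-6 = 1.782×10^-5 mol/kg
α₀ = 1/(1 + K1/[H⁺] + K1K2/[H⁺]²) = 1/(1 + 10^+2.24 + 10^+1.49) = 0.004862
DIC = [CO2*]/α₀ = 1.782×10^-5 / 0.004862 = 3.666 mmol/kg
CA = (α₁ + 2α₂)·DIC = (0.8449 + 2×0.1502) × 3.666 = 4.20 mmol/kg

CA = 4.20 mmol/kg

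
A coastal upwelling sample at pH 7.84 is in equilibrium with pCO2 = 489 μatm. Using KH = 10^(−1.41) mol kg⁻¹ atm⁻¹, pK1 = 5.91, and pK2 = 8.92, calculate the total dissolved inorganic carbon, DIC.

[CO2*] = KH · pCO2 = 10^(−1.41) × 489×10^-6 = 1.902×10^-5 mol/kg
α₀ = 1/(1 + K1/[H⁺] + K1K2/[H⁺]²) = 1/(1 + 10^+1.93 + 10^+0.85) = 0.01073
DIC = [CO2*]/α₀ = 1.902×10^-5 / 0.01073 = 1.77 mmol/kg

DIC = 1.77 mmol/kg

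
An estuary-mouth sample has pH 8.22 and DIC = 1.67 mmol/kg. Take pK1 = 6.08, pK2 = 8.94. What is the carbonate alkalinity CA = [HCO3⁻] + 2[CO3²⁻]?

CA = 1.93 mmol/kg

CA = [HCO3⁻] + 2[CO3²⁻] = (α₁ + 2α₂)·DIC
At pH 8.22: [H⁺]/K1 = 10^-2.14 = 0.0072444, K2/[H⁺] = 10^-0.72 = 0.19055
α₁ = 1/(1 + 0.0072444 + 0.19055) = 1/1.1978 = 0.8349; α₂ = α₁·K2/[H⁺] = 0.1591
α₁ + 2α₂ = 1.1530
CA = 1.1530 × 1.67 = 1.93 mmol/kg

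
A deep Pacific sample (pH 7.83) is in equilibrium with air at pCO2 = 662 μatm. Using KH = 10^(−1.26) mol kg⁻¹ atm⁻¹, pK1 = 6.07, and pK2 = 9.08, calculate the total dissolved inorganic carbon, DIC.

DIC = 2.25 mmol/kg

[CO2*] = KH · pCO2 = 10^(−1.26) × 662×10^-6 = 3.638×10^-5 mol/kg
α₀ = 1/(1 + K1/[H⁺] + K1K2/[H⁺]²) = 1/(1 + 10^+1.76 + 10^+0.51) = 0.01619
DIC = [CO2*]/α₀ = 3.638×10^-5 / 0.01619 = 2.25 mmol/kg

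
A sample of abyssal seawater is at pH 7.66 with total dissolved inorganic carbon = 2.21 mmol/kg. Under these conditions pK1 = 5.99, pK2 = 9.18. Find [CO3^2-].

α₂ = 1 / (1 + [H⁺]/K2 + [H⁺]²/(K1K2)) = 1 / (1 + 10^+1.52 + 10^-0.15)
   = 1 / (1 + 33.113 + 0.70795) = 1/34.821 = 0.02872
[CO3²⁻] = α₂ × DIC = 0.02872 × 2.21 = 0.0635 mmol/kg

[CO3²⁻] = 0.0635 mmol/kg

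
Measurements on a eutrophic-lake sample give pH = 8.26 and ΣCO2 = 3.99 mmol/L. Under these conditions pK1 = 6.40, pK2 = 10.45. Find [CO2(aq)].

[CO2*] = 0.0540 mmol/L

α₀ = 1 / (1 + K1/[H⁺] + K1K2/[H⁺]²) = 1 / (1 + 10^+1.86 + 10^-0.33)
   = 1 / (1 + 72.444 + 0.46774) = 1/73.911 = 0.01353
[CO2*] = α₀ × DIC = 0.01353 × 3.99 = 0.0540 mmol/L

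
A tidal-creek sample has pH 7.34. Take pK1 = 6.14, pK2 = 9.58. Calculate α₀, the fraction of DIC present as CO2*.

α₀ = 0.0590

α₀ = 1 / (1 + K1/[H⁺] + K1K2/[H⁺]²) = 1 / (1 + 10^+1.20 + 10^-1.04)
   = 1 / (1 + 15.849 + 0.091201) = 1/16.940 = 0.05903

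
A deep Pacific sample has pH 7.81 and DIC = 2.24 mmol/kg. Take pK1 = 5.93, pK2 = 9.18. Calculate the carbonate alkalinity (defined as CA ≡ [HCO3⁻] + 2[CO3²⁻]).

CA = [HCO3⁻] + 2[CO3²⁻] = (α₁ + 2α₂)·DIC
At pH 7.81: [H⁺]/K1 = 10^-1.88 = 0.013183, K2/[H⁺] = 10^-1.37 = 0.042658
α₁ = 1/(1 + 0.013183 + 0.042658) = 1/1.0558 = 0.9471; α₂ = α₁·K2/[H⁺] = 0.04040
α₁ + 2α₂ = 1.0279
CA = 1.0279 × 2.24 = 2.30 mmol/kg

CA = 2.30 mmol/kg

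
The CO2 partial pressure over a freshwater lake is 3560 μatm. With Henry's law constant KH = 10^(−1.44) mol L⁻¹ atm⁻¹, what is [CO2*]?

[CO2*] = 129 μmol/L

KH = 10^(−1.44) = 3.631×10^-2 mol L⁻¹ atm⁻¹
[CO2*] = KH · pCO2 = 3.631×10^-2 × 3560×10^-6 atm = 1.29×10^-4 mol/L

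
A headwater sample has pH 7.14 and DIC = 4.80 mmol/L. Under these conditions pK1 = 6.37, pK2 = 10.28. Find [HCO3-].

α₁ = 1 / (1 + [H⁺]/K1 + K2/[H⁺]) = 1 / (1 + 10^-0.77 + 10^-3.14)
   = 1 / (1 + 0.16982 + 0.00072444) = 1/1.1705 = 0.8543
[HCO3⁻] = α₁ × DIC = 0.8543 × 4.80 = 4.10 mmol/L

[HCO3⁻] = 4.10 mmol/L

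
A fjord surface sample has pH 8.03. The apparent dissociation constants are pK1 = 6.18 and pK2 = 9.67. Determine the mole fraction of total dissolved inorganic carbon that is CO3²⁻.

α₂ = 1 / (1 + [H⁺]/K2 + [H⁺]²/(K1K2)) = 1 / (1 + 10^+1.64 + 10^-0.21)
   = 1 / (1 + 43.652 + 0.61660) = 1/45.268 = 0.02209

α₂ = 0.0221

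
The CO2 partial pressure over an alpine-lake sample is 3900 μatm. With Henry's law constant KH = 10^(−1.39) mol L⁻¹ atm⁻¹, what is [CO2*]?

[CO2*] = 159 μmol/L

KH = 10^(−1.39) = 4.074×10^-2 mol L⁻¹ atm⁻¹
[CO2*] = KH · pCO2 = 4.074×10^-2 × 3900×10^-6 atm = 1.59×10^-4 mol/L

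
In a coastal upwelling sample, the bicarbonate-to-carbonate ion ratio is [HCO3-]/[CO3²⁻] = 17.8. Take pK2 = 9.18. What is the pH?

pH = 7.93

From K2 = [H⁺][CO3²⁻]/[HCO3-]:  pH = pK2 − log₁₀([HCO3-]/[CO3²⁻])
log₁₀(17.8) = +1.250
pH = 9.18 − (+1.250) = 7.93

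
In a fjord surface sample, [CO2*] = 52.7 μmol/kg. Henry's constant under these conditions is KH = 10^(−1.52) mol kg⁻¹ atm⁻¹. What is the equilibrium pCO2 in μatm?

KH = 10^(−1.52) = 3.020×10^-2 mol kg⁻¹ atm⁻¹
pCO2 = [CO2*]/KH = 52.7×10^-6 / 3.020×10^-2 = 1.75×10^-3 atm = 1750 μatm

pCO2 = 1750 μatm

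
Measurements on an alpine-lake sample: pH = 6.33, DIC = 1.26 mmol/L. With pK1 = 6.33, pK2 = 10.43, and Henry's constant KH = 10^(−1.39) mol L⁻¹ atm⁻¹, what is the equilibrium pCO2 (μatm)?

pCO2 = 1.55×10^4 μatm

α₀ = 1 / (1 + K1/[H⁺] + K1K2/[H⁺]²) = 1 / (1 + 10^+0.00 + 10^-4.10)
   = 1 / (1 + 1.0000 + 7.9433×10^-5) = 1/2.0001 = 0.5000
[CO2*] = α₀ × DIC = 0.5000 × 1.26 = 0.6300 mmol/L
pCO2 = [CO2*]/KH = 6.300×10^-4 / 4.074×10^-2 = 1.55×10^4 μatm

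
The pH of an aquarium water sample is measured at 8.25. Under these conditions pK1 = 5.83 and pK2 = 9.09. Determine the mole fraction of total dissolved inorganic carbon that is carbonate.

α₂ = 0.126

α₂ = 1 / (1 + [H⁺]/K2 + [H⁺]²/(K1K2)) = 1 / (1 + 10^+0.84 + 10^-1.58)
   = 1 / (1 + 6.9183 + 0.026303) = 1/7.9446 = 0.1259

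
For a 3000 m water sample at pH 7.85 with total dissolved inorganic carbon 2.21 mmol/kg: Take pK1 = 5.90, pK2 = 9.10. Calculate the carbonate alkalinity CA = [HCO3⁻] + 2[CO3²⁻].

CA = 2.30 mmol/kg

CA = [HCO3⁻] + 2[CO3²⁻] = (α₁ + 2α₂)·DIC
At pH 7.85: [H⁺]/K1 = 10^-1.95 = 0.011220, K2/[H⁺] = 10^-1.25 = 0.056234
α₁ = 1/(1 + 0.011220 + 0.056234) = 1/1.0675 = 0.9368; α₂ = α₁·K2/[H⁺] = 0.05268
α₁ + 2α₂ = 1.0422
CA = 1.0422 × 2.21 = 2.30 mmol/kg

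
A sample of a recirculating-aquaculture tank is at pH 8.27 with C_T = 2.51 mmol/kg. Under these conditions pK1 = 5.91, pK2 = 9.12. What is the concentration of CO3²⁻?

[CO3²⁻] = 0.309 mmol/kg

α₂ = 1 / (1 + [H⁺]/K2 + [H⁺]²/(K1K2)) = 1 / (1 + 10^+0.85 + 10^-1.51)
   = 1 / (1 + 7.0795 + 0.030903) = 1/8.1104 = 0.1233
[CO3²⁻] = α₂ × DIC = 0.1233 × 2.51 = 0.309 mmol/kg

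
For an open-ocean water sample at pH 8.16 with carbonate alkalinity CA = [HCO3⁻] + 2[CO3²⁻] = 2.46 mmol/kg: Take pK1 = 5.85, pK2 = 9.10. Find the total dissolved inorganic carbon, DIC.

CA = [HCO3⁻] + 2[CO3²⁻] = (α₁ + 2α₂)·DIC
At pH 8.16: [H⁺]/K1 = 10^-2.31 = 0.0048978, K2/[H⁺] = 10^-0.94 = 0.11482
α₁ = 1/(1 + 0.0048978 + 0.11482) = 1/1.1197 = 0.8931; α₂ = α₁·K2/[H⁺] = 0.1025
α₁ + 2α₂ = 1.0982
DIC = CA / (α₁ + 2α₂) = 2.46 / 1.0982 = 2.24 mmol/kg

DIC = 2.24 mmol/kg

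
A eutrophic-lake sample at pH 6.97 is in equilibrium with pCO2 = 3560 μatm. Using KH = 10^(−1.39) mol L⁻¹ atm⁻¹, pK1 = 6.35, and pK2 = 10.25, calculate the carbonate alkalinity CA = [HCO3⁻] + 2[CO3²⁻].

CA = 0.605 mmol/L

[CO2*] = KH · pCO2 = 10^(−1.39) × 3560×10^-6 = 1.450×10^-4 mol/L
α₀ = 1/(1 + K1/[H⁺] + K1K2/[H⁺]²) = 1/(1 + 10^+0.62 + 10^-2.66) = 0.1934
DIC = [CO2*]/α₀ = 1.450×10^-4 / 0.1934 = 0.7499 mmol/L
CA = (α₁ + 2α₂)·DIC = (0.8062 + 2×0.0004231) × 0.7499 = 0.605 mmol/L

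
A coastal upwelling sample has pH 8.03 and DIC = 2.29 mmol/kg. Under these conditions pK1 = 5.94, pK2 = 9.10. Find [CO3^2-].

α₂ = 1 / (1 + [H⁺]/K2 + [H⁺]²/(K1K2)) = 1 / (1 + 10^+1.07 + 10^-1.02)
   = 1 / (1 + 11.749 + 0.095499) = 1/12.844 = 0.07785
[CO3²⁻] = α₂ × DIC = 0.07785 × 2.29 = 0.178 mmol/kg

[CO3²⁻] = 0.178 mmol/kg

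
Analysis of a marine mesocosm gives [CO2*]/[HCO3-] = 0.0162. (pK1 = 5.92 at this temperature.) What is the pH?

From K1 = [H⁺][HCO3-]/[CO2*]:  pH = pK1 − log₁₀([CO2*]/[HCO3-])
log₁₀(0.0162) = -1.790
pH = 5.92 − (-1.790) = 7.71

pH = 7.71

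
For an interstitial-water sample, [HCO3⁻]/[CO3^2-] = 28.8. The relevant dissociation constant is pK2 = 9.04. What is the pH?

From K2 = [H⁺][CO3^2-]/[HCO3⁻]:  pH = pK2 − log₁₀([HCO3⁻]/[CO3^2-])
log₁₀(28.8) = +1.459
pH = 9.04 − (+1.459) = 7.58

pH = 7.58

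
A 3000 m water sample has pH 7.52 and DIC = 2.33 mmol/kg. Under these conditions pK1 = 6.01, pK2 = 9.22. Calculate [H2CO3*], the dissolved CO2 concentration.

[CO2*] = 0.0685 mmol/kg

α₀ = 1 / (1 + K1/[H⁺] + K1K2/[H⁺]²) = 1 / (1 + 10^+1.51 + 10^-0.19)
   = 1 / (1 + 32.359 + 0.64565) = 1/34.005 = 0.02941
[CO2*] = α₀ × DIC = 0.02941 × 2.33 = 0.0685 mmol/kg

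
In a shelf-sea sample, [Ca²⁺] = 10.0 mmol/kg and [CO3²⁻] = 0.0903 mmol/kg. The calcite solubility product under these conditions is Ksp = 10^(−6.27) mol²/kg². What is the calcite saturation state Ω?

Ω = 1.68

Ksp = 10^(−6.27) = 5.370×10^-7
Ω = [Ca²⁺][CO3²⁻]/Ksp = (10.0×10^-3)(0.0903×10^-3) / 5.370×10^-7 = 1.68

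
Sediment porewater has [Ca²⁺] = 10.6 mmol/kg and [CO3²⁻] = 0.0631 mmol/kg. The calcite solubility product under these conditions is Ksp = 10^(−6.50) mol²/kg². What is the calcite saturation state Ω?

Ω = 2.12

Ksp = 10^(−6.50) = 3.162×10^-7
Ω = [Ca²⁺][CO3²⁻]/Ksp = (10.6×10^-3)(0.0631×10^-3) / 3.162×10^-7 = 2.12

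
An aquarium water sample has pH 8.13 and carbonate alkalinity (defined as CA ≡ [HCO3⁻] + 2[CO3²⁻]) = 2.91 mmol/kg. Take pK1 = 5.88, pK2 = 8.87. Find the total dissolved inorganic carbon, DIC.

DIC = 2.53 mmol/kg

CA = [HCO3⁻] + 2[CO3²⁻] = (α₁ + 2α₂)·DIC
At pH 8.13: [H⁺]/K1 = 10^-2.25 = 0.0056234, K2/[H⁺] = 10^-0.74 = 0.18197
α₁ = 1/(1 + 0.0056234 + 0.18197) = 1/1.1876 = 0.8420; α₂ = α₁·K2/[H⁺] = 0.1532
α₁ + 2α₂ = 1.1485
DIC = CA / (α₁ + 2α₂) = 2.91 / 1.1485 = 2.53 mmol/kg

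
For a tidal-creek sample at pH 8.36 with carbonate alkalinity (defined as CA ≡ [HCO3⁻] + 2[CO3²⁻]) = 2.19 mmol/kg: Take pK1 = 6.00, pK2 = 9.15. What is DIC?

CA = [HCO3⁻] + 2[CO3²⁻] = (α₁ + 2α₂)·DIC
At pH 8.36: [H⁺]/K1 = 10^-2.36 = 0.0043652, K2/[H⁺] = 10^-0.79 = 0.16218
α₁ = 1/(1 + 0.0043652 + 0.16218) = 1/1.1665 = 0.8572; α₂ = α₁·K2/[H⁺] = 0.1390
α₁ + 2α₂ = 1.1353
DIC = CA / (α₁ + 2α₂) = 2.19 / 1.1353 = 1.93 mmol/kg

DIC = 1.93 mmol/kg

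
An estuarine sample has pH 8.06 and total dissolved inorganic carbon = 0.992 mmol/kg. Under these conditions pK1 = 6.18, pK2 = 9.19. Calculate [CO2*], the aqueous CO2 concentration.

α₀ = 1 / (1 + K1/[H⁺] + K1K2/[H⁺]²) = 1 / (1 + 10^+1.88 + 10^+0.75)
   = 1 / (1 + 75.858 + 5.6234) = 1/82.481 = 0.01212
[CO2*] = α₀ × DIC = 0.01212 × 0.992 = 0.0120 mmol/kg = 12.0 μmol/kg

[CO2*] = 12.0 μmol/kg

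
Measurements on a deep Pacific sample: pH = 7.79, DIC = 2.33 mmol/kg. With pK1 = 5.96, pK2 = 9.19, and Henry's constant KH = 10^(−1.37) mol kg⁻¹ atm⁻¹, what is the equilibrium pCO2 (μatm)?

pCO2 = 766 μatm

α₀ = 1 / (1 + K1/[H⁺] + K1K2/[H⁺]²) = 1 / (1 + 10^+1.83 + 10^+0.43)
   = 1 / (1 + 67.608 + 2.6915) = 1/71.300 = 0.01403
[CO2*] = α₀ × DIC = 0.01403 × 2.33 = 0.03268 mmol/kg
pCO2 = [CO2*]/KH = 3.268×10^-5 / 4.266×10^-2 = 766 μatm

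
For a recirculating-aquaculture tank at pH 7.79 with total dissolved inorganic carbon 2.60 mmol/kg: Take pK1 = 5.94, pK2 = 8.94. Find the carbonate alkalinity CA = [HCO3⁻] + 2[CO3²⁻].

CA = 2.74 mmol/kg

CA = [HCO3⁻] + 2[CO3²⁻] = (α₁ + 2α₂)·DIC
At pH 7.79: [H⁺]/K1 = 10^-1.85 = 0.014125, K2/[H⁺] = 10^-1.15 = 0.070795
α₁ = 1/(1 + 0.014125 + 0.070795) = 1/1.0849 = 0.9217; α₂ = α₁·K2/[H⁺] = 0.06525
α₁ + 2α₂ = 1.0522
CA = 1.0522 × 2.60 = 2.74 mmol/kg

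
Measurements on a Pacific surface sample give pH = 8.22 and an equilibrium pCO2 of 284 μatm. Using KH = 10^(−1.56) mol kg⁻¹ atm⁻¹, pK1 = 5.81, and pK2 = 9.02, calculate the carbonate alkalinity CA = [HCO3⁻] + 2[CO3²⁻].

[CO2*] = KH · pCO2 = 10^(−1.56) × 284×10^-6 = 7.822×10^-6 mol/kg
α₀ = 1/(1 + K1/[H⁺] + K1K2/[H⁺]²) = 1/(1 + 10^+2.41 + 10^+1.61) = 0.003347
DIC = [CO2*]/α₀ = 7.822×10^-6 / 0.003347 = 2.337 mmol/kg
CA = (α₁ + 2α₂)·DIC = (0.8603 + 2×0.1363) × 2.337 = 2.65 mmol/kg

CA = 2.65 mmol/kg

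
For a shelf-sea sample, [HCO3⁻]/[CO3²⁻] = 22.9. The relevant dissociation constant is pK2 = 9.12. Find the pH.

pH = 7.76

From K2 = [H⁺][CO3²⁻]/[HCO3⁻]:  pH = pK2 − log₁₀([HCO3⁻]/[CO3²⁻])
log₁₀(22.9) = +1.360
pH = 9.12 − (+1.360) = 7.76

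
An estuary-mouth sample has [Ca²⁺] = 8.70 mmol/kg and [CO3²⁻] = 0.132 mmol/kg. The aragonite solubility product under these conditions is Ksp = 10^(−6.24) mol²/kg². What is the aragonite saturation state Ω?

Ω = 2.00

Ksp = 10^(−6.24) = 5.754×10^-7
Ω = [Ca²⁺][CO3²⁻]/Ksp = (8.70×10^-3)(0.132×10^-3) / 5.754×10^-7 = 2.00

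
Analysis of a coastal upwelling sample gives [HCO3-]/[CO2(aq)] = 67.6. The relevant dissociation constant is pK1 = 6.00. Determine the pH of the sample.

pH = 7.83

From K1 = [H⁺][HCO3-]/[CO2(aq)]:  pH = pK1 + log₁₀([HCO3-]/[CO2(aq)])
log₁₀(67.6) = +1.830
pH = 6.00 + (+1.830) = 7.83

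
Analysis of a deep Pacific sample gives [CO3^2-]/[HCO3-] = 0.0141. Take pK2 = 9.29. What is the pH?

pH = 7.44

From K2 = [H⁺][CO3^2-]/[HCO3-]:  pH = pK2 + log₁₀([CO3^2-]/[HCO3-])
log₁₀(0.0141) = -1.851
pH = 9.29 + (-1.851) = 7.44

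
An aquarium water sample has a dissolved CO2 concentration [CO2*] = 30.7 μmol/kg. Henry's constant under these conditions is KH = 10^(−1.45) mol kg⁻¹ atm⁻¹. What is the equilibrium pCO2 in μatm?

pCO2 = 865 μatm

KH = 10^(−1.45) = 3.548×10^-2 mol kg⁻¹ atm⁻¹
pCO2 = [CO2*]/KH = 30.7×10^-6 / 3.548×10^-2 = 8.65×10^-4 atm = 865 μatm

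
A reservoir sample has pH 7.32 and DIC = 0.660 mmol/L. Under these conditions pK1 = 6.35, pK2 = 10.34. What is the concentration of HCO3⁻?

[HCO3⁻] = 0.596 mmol/L

α₁ = 1 / (1 + [H⁺]/K1 + K2/[H⁺]) = 1 / (1 + 10^-0.97 + 10^-3.02)
   = 1 / (1 + 0.10715 + 0.00095499) = 1/1.1081 = 0.9024
[HCO3⁻] = α₁ × DIC = 0.9024 × 0.660 = 0.596 mmol/L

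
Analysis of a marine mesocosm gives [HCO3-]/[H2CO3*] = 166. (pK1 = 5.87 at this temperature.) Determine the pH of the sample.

pH = 8.09

From K1 = [H⁺][HCO3-]/[H2CO3*]:  pH = pK1 + log₁₀([HCO3-]/[H2CO3*])
log₁₀(166) = +2.220
pH = 5.87 + (+2.220) = 8.09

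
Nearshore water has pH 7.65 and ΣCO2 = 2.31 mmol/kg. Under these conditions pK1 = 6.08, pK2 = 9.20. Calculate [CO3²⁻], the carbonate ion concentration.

α₂ = 1 / (1 + [H⁺]/K2 + [H⁺]²/(K1K2)) = 1 / (1 + 10^+1.55 + 10^-0.02)
   = 1 / (1 + 35.481 + 0.95499) = 1/37.436 = 0.02671
[CO3²⁻] = α₂ × DIC = 0.02671 × 2.31 = 0.0617 mmol/kg

[CO3²⁻] = 0.0617 mmol/kg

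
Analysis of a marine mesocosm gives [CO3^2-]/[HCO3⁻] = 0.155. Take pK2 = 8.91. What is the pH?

pH = 8.10

From K2 = [H⁺][CO3^2-]/[HCO3⁻]:  pH = pK2 + log₁₀([CO3^2-]/[HCO3⁻])
log₁₀(0.155) = -0.810
pH = 8.91 + (-0.810) = 8.10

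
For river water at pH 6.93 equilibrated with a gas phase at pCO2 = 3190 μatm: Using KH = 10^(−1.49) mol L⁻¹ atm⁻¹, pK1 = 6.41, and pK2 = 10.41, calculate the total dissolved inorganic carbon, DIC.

DIC = 0.445 mmol/L

[CO2*] = KH · pCO2 = 10^(−1.49) × 3190×10^-6 = 1.032×10^-4 mol/L
α₀ = 1/(1 + K1/[H⁺] + K1K2/[H⁺]²) = 1/(1 + 10^+0.52 + 10^-2.96) = 0.2319
DIC = [CO2*]/α₀ = 1.032×10^-4 / 0.2319 = 0.445 mmol/L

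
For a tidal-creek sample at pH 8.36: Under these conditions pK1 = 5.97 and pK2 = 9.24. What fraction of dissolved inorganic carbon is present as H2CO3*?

α₀ = 0.00359

α₀ = 1 / (1 + K1/[H⁺] + K1K2/[H⁺]²) = 1 / (1 + 10^+2.39 + 10^+1.51)
   = 1 / (1 + 245.47 + 32.359) = 1/278.83 = 0.003586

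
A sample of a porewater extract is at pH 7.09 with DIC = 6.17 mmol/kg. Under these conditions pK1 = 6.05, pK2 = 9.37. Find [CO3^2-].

[CO3²⁻] = 0.0295 mmol/kg

α₂ = 1 / (1 + [H⁺]/K2 + [H⁺]²/(K1K2)) = 1 / (1 + 10^+2.28 + 10^+1.24)
   = 1 / (1 + 190.55 + 17.378) = 1/208.92 = 0.004786
[CO3²⁻] = α₂ × DIC = 0.004786 × 6.17 = 0.0295 mmol/kg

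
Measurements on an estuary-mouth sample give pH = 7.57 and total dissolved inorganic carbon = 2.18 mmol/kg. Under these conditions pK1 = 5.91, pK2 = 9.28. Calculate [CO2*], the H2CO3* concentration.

α₀ = 1 / (1 + K1/[H⁺] + K1K2/[H⁺]²) = 1 / (1 + 10^+1.66 + 10^-0.05)
   = 1 / (1 + 45.709 + 0.89125) = 1/47.600 = 0.02101
[CO2*] = α₀ × DIC = 0.02101 × 2.18 = 0.0458 mmol/kg

[CO2*] = 0.0458 mmol/kg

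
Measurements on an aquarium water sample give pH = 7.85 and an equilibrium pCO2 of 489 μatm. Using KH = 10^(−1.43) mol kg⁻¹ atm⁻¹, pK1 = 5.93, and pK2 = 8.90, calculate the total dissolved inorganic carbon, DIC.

DIC = 1.66 mmol/kg

[CO2*] = KH · pCO2 = 10^(−1.43) × 489×10^-6 = 1.817×10^-5 mol/kg
α₀ = 1/(1 + K1/[H⁺] + K1K2/[H⁺]²) = 1/(1 + 10^+1.92 + 10^+0.87) = 0.01092
DIC = [CO2*]/α₀ = 1.817×10^-5 / 0.01092 = 1.66 mmol/kg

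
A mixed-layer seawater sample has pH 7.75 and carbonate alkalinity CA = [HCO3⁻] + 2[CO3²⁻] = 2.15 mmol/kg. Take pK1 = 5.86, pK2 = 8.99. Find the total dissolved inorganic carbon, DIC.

CA = [HCO3⁻] + 2[CO3²⁻] = (α₁ + 2α₂)·DIC
At pH 7.75: [H⁺]/K1 = 10^-1.89 = 0.012882, K2/[H⁺] = 10^-1.24 = 0.057544
α₁ = 1/(1 + 0.012882 + 0.057544) = 1/1.0704 = 0.9342; α₂ = α₁·K2/[H⁺] = 0.05376
α₁ + 2α₂ = 1.0417
DIC = CA / (α₁ + 2α₂) = 2.15 / 1.0417 = 2.06 mmol/kg

DIC = 2.06 mmol/kg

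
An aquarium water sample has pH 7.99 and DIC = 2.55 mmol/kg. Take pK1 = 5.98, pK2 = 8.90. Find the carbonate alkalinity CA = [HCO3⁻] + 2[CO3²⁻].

CA = [HCO3⁻] + 2[CO3²⁻] = (α₁ + 2α₂)·DIC
At pH 7.99: [H⁺]/K1 = 10^-2.01 = 0.0097724, K2/[H⁺] = 10^-0.91 = 0.12303
α₁ = 1/(1 + 0.0097724 + 0.12303) = 1/1.1328 = 0.8828; α₂ = α₁·K2/[H⁺] = 0.1086
α₁ + 2α₂ = 1.1000
CA = 1.1000 × 2.55 = 2.80 mmol/kg

CA = 2.80 mmol/kg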